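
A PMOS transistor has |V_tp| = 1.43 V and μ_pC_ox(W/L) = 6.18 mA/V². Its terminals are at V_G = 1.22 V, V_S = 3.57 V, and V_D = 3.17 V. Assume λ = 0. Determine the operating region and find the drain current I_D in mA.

V_SG = V_S − V_G = 3.57 − 1.22 = 2.35 V; V_SD = V_S − V_D = 3.57 − 3.17 = 0.4 V.
V_ov = V_SG − |V_tp| = 2.35 − 1.43 = 0.92 V.
Since V_SD = 0.4 V < V_ov = 0.92 V, the device is in the triode region.
I_D = k_p [V_ov · V_SD − ½ V_SD²] = 6.18 × [0.92 × 0.4 − 0.5 × 0.4²] = 1.78 mA.

Triode; I_D = 1.78 mA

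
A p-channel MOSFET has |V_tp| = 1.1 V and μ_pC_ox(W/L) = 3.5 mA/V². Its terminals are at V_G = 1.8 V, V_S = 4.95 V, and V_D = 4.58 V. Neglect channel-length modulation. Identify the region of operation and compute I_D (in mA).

V_SG = V_S − V_G = 4.95 − 1.8 = 3.15 V; V_SD = V_S − V_D = 4.95 − 4.58 = 0.37 V.
V_ov = V_SG − |V_tp| = 3.15 − 1.1 = 2.05 V.
Since V_SD = 0.37 V < V_ov = 2.05 V, the device is in the triode region.
I_D = k_p [V_ov · V_SD − ½ V_SD²] = 3.5 × [2.05 × 0.37 − 0.5 × 0.37²] = 2.42 mA.

Triode; I_D = 2.42 mA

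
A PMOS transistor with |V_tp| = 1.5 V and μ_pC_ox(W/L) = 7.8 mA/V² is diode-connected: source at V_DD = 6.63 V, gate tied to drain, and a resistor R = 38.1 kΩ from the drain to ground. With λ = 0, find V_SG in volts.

V_SG = 1.68 V

With gate tied to drain, V_SG = V_SD ≥ V_SG − |V_tp|, so the device is in saturation.
KCL at the drain: ½ k_p (V_SG − |V_tp|)² = (V_DD − V_SG)/R.
Let x = V_SG − 1.5. Then 149 x² + x − 5.13 = 0, giving x = 0.182 V (positive root), so V_SG = 1.68 V.
I_D = (V_DD − V_SG)/R = (6.63 − 1.68) / 38.1 = 0.13 mA.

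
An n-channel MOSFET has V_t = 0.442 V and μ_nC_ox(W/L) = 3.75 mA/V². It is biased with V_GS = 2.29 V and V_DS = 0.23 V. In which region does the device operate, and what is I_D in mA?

V_ov = V_GS − V_t = 2.29 − 0.442 = 1.85 V.
Since V_DS = 0.23 V < V_ov = 1.85 V, the device is in the triode region.
I_D = k_n [V_ov · V_DS − ½ V_DS²] = 3.75 × [1.85 × 0.23 − 0.5 × 0.23²] = 1.49 mA.

Triode; I_D = 1.49 mA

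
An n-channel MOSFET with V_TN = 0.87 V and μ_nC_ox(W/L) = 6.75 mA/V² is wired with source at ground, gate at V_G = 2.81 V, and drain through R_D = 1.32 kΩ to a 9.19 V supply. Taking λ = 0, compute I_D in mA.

I_D = 6.52 mA

V_GS = V_G = 2.81 V, so V_ov = 2.81 − 0.87 = 1.94 V.
Assume saturation: I_D = ½ k_n V_ov² = 0.5 × 6.75 × 1.94² = 12.7 mA, giving V_DS = V_DD − I_D R_D = 9.19 − 12.7 × 1.32 = -7.58 V.
But -7.58 V < V_ov = 1.94 V, so the device is actually in triode.
In triode I_D = k_n[V_ov V_DS − ½ V_DS²] and I_D = (V_DD − V_DS)/R_D. Equating: 4.46 V_DS² − 18.29 V_DS + 9.19 = 0, giving V_DS = 0.586 V (the root below V_ov).
I_D = (9.19 − 0.586) / 1.32 = 6.52 mA.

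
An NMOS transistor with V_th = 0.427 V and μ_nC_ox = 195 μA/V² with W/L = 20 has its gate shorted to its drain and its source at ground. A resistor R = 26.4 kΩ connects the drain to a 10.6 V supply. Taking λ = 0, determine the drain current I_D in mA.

With gate tied to drain, V_GS = V_DS ≥ V_GS − V_th, so the device is in saturation.
k_n = μ_nC_ox · (W/L) = 3.9 mA/V².
KCL at the drain: ½ k_n (V_GS − V_th)² = (V_DD − V_GS)/R.
Let x = V_GS − 0.427. Then 51.5 x² + x − 10.17 = 0, giving x = 0.435 V (positive root), so V_GS = 0.862 V.
I_D = (V_DD − V_GS)/R = (10.6 − 0.862) / 26.4 = 0.369 mA.

I_D = 0.369 mA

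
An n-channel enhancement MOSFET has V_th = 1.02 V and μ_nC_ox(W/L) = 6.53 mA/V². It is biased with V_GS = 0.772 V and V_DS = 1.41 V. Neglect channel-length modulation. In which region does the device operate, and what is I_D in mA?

V_GS = 0.772 V < V_th = 1.02 V, so the transistor is in cutoff.

Cutoff; I_D = 0 mA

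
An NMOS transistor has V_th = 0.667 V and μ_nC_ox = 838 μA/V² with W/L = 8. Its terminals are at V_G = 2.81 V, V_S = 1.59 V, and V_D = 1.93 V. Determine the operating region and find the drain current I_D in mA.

Triode; I_D = 0.873 mA

V_GS = V_G − V_S = 2.81 − 1.59 = 1.22 V; V_DS = V_D − V_S = 1.93 − 1.59 = 0.34 V.
k_n = μ_nC_ox · (W/L) = 6.704 mA/V².
V_ov = V_GS − V_th = 1.22 − 0.667 = 0.553 V.
Since V_DS = 0.34 V < V_ov = 0.553 V, the device is in the triode region.
I_D = k_n [V_ov · V_DS − ½ V_DS²] = 6.704 × [0.553 × 0.34 − 0.5 × 0.34²] = 0.873 mA.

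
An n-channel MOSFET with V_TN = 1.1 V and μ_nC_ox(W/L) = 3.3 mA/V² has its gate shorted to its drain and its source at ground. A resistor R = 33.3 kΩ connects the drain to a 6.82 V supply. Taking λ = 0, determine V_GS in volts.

With gate tied to drain, V_GS = V_DS ≥ V_GS − V_TN, so the device is in saturation.
KCL at the drain: ½ k_n (V_GS − V_TN)² = (V_DD − V_GS)/R.
Let x = V_GS − 1.1. Then 54.9 x² + x − 5.72 = 0, giving x = 0.314 V (positive root), so V_GS = 1.41 V.
I_D = (V_DD − V_GS)/R = (6.82 − 1.41) / 33.3 = 0.162 mA.

V_GS = 1.41 V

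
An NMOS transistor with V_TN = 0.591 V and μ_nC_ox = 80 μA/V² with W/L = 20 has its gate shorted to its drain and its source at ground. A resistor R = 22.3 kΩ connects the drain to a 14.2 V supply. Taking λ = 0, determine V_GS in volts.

V_GS = 1.44 V

With gate tied to drain, V_GS = V_DS ≥ V_GS − V_TN, so the device is in saturation.
k_n = μ_nC_ox · (W/L) = 1.6 mA/V².
KCL at the drain: ½ k_n (V_GS − V_TN)² = (V_DD − V_GS)/R.
Let x = V_GS − 0.591. Then 17.8 x² + x − 13.61 = 0, giving x = 0.846 V (positive root), so V_GS = 1.44 V.
I_D = (V_DD − V_GS)/R = (14.2 − 1.44) / 22.3 = 0.572 mA.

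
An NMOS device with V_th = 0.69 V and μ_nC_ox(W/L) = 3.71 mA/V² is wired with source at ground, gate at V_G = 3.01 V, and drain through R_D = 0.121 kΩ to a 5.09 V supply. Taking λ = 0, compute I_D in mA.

I_D = 9.98 mA

V_GS = V_G = 3.01 V, so V_ov = 3.01 − 0.69 = 2.32 V.
Assume saturation: I_D = ½ k_n V_ov² = 0.5 × 3.71 × 2.32² = 9.98 mA, giving V_DS = V_DD − I_D R_D = 5.09 − 9.98 × 0.121 = 3.88 V.
V_DS = 3.88 V ≥ V_ov = 2.32 V, confirming saturation.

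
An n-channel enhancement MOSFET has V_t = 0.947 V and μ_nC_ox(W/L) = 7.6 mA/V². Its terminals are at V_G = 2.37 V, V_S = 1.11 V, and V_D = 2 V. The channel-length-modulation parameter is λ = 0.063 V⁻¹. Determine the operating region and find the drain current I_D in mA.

V_GS = V_G − V_S = 2.37 − 1.11 = 1.26 V; V_DS = V_D − V_S = 2 − 1.11 = 0.89 V.
V_ov = V_GS − V_t = 1.26 − 0.947 = 0.313 V.
Since V_DS = 0.89 V ≥ V_ov = 0.313 V, the device is in saturation.
I_D = ½ k_n V_ov² (1 + λ V_DS) = 0.5 × 7.6 × 0.313² × (1 + 0.063 × 0.89) = 0.393 mA.

Saturation; I_D = 0.393 mA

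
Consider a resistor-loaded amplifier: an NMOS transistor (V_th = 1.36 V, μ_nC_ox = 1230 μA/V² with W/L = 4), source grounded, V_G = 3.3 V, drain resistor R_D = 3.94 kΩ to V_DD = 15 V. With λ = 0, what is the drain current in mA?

I_D = 3.70 mA

V_GS = V_G = 3.3 V, so V_ov = 3.3 − 1.36 = 1.94 V.
k_n = μ_nC_ox · (W/L) = 4.92 mA/V².
Assume saturation: I_D = ½ k_n V_ov² = 0.5 × 4.92 × 1.94² = 9.26 mA, giving V_DS = V_DD − I_D R_D = 15 − 9.26 × 3.94 = -21.5 V.
But -21.5 V < V_ov = 1.94 V, so the device is actually in triode.
In triode I_D = k_n[V_ov V_DS − ½ V_DS²] and I_D = (V_DD − V_DS)/R_D. Equating: 9.69 V_DS² − 38.61 V_DS + 15 = 0, giving V_DS = 0.436 V (the root below V_ov).
I_D = (15 − 0.436) / 3.94 = 3.7 mA.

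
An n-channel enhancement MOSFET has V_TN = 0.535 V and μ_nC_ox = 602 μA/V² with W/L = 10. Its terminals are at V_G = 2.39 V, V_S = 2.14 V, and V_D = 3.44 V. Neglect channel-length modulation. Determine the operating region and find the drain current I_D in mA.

V_GS = V_G − V_S = 2.39 − 2.14 = 0.25 V; V_DS = V_D − V_S = 3.44 − 2.14 = 1.3 V.
V_GS = 0.25 V < V_TN = 0.535 V, so the transistor is in cutoff.

Cutoff; I_D = 0 mA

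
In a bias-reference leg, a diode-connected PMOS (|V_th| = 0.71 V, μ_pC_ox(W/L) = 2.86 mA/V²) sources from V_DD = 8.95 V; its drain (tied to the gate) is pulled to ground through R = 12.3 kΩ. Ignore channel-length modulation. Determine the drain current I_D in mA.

I_D = 0.617 mA

With gate tied to drain, V_SG = V_SD ≥ V_SG − |V_th|, so the device is in saturation.
KCL at the drain: ½ k_p (V_SG − |V_th|)² = (V_DD − V_SG)/R.
Let x = V_SG − 0.71. Then 17.6 x² + x − 8.24 = 0, giving x = 0.657 V (positive root), so V_SG = 1.37 V.
I_D = (V_DD − V_SG)/R = (8.95 − 1.37) / 12.3 = 0.617 mA.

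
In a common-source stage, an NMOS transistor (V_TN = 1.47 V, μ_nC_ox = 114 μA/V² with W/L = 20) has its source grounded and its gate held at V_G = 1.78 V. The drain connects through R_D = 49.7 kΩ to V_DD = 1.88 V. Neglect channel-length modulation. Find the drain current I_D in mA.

I_D = 0.0367 mA

V_GS = V_G = 1.78 V, so V_ov = 1.78 − 1.47 = 0.31 V.
k_n = μ_nC_ox · (W/L) = 2.28 mA/V².
Assume saturation: I_D = ½ k_n V_ov² = 0.5 × 2.28 × 0.31² = 0.11 mA, giving V_DS = V_DD − I_D R_D = 1.88 − 0.11 × 49.7 = -3.56 V.
But -3.56 V < V_ov = 0.31 V, so the device is actually in triode.
In triode I_D = k_n[V_ov V_DS − ½ V_DS²] and I_D = (V_DD − V_DS)/R_D. Equating: 56.7 V_DS² − 36.13 V_DS + 1.88 = 0, giving V_DS = 0.0572 V (the root below V_ov).
I_D = (1.88 − 0.0572) / 49.7 = 0.0367 mA.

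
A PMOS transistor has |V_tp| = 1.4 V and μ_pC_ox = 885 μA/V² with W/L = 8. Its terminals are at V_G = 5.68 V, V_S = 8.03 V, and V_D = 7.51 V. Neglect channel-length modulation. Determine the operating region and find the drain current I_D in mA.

V_SG = V_S − V_G = 8.03 − 5.68 = 2.35 V; V_SD = V_S − V_D = 8.03 − 7.51 = 0.52 V.
k_p = μ_pC_ox · (W/L) = 7.08 mA/V².
V_ov = V_SG − |V_tp| = 2.35 − 1.4 = 0.95 V.
Since V_SD = 0.52 V < V_ov = 0.95 V, the device is in the triode region.
I_D = k_p [V_ov · V_SD − ½ V_SD²] = 7.08 × [0.95 × 0.52 − 0.5 × 0.52²] = 2.54 mA.

Triode; I_D = 2.54 mA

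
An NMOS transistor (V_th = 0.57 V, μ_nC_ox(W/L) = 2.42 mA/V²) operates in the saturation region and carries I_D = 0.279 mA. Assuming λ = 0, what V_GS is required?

In saturation I_D = ½ k_n (V_GS − V_th)², so V_GS − V_th = √(2 I_D / k_n) = √(2 × 0.279 / 2.42) = 0.48 V.
V_GS = 0.57 + 0.48 = 1.05 V.

V_GS = 1.05 V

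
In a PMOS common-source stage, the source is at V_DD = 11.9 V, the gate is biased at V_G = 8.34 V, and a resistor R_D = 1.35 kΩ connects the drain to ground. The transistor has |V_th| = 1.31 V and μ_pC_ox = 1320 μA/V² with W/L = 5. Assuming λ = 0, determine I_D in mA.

V_SG = V_DD − V_G = 11.9 − 8.34 = 3.56 V, so V_ov = 3.56 − 1.31 = 2.25 V.
k_p = μ_pC_ox · (W/L) = 6.6 mA/V².
Assume saturation: I_D = ½ k_p V_ov² = 0.5 × 6.6 × 2.25² = 16.7 mA, giving V_SD = V_DD − I_D R_D = 11.9 − 16.7 × 1.35 = -10.7 V.
But -10.7 V < V_ov = 2.25 V, so the device is actually in triode.
In triode I_D = k_p[V_ov V_SD − ½ V_SD²] and I_D = (V_DD − V_SD)/R_D. Equating: 4.46 V_SD² − 21.05 V_SD + 11.9 = 0, giving V_SD = 0.657 V (the root below V_ov).
I_D = (11.9 − 0.657) / 1.35 = 8.33 mA.

I_D = 8.33 mA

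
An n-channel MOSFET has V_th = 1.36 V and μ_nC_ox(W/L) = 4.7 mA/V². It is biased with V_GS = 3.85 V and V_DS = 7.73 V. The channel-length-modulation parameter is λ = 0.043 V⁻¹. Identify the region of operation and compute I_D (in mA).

V_ov = V_GS − V_th = 3.85 − 1.36 = 2.49 V.
Since V_DS = 7.73 V ≥ V_ov = 2.49 V, the device is in saturation.
I_D = ½ k_n V_ov² (1 + λ V_DS) = 0.5 × 4.7 × 2.49² × (1 + 0.043 × 7.73) = 19.4 mA.

Saturation; I_D = 19.4 mA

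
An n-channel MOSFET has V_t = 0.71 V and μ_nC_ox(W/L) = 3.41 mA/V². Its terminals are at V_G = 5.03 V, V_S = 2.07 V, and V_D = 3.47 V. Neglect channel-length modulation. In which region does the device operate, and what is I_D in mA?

V_GS = V_G − V_S = 5.03 − 2.07 = 2.96 V; V_DS = V_D − V_S = 3.47 − 2.07 = 1.4 V.
V_ov = V_GS − V_t = 2.96 − 0.71 = 2.25 V.
Since V_DS = 1.4 V < V_ov = 2.25 V, the device is in the triode region.
I_D = k_n [V_ov · V_DS − ½ V_DS²] = 3.41 × [2.25 × 1.4 − 0.5 × 1.4²] = 7.4 mA.

Triode; I_D = 7.40 mA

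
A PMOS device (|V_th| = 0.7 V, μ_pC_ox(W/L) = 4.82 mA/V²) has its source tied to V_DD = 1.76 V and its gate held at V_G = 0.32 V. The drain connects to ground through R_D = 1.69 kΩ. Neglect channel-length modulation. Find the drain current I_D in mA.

I_D = 0.862 mA

V_SG = V_DD − V_G = 1.76 − 0.32 = 1.44 V, so V_ov = 1.44 − 0.7 = 0.74 V.
Assume saturation: I_D = ½ k_p V_ov² = 0.5 × 4.82 × 0.74² = 1.32 mA, giving V_SD = V_DD − I_D R_D = 1.76 − 1.32 × 1.69 = -0.47 V.
But -0.47 V < V_ov = 0.74 V, so the device is actually in triode.
In triode I_D = k_p[V_ov V_SD − ½ V_SD²] and I_D = (V_DD − V_SD)/R_D. Equating: 4.07 V_SD² − 7.028 V_SD + 1.76 = 0, giving V_SD = 0.304 V (the root below V_ov).
I_D = (1.76 − 0.304) / 1.69 = 0.862 mA.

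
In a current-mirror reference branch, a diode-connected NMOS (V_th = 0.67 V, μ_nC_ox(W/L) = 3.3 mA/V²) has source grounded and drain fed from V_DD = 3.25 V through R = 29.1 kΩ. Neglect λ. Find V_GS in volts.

With gate tied to drain, V_GS = V_DS ≥ V_GS − V_th, so the device is in saturation.
KCL at the drain: ½ k_n (V_GS − V_th)² = (V_DD − V_GS)/R.
Let x = V_GS − 0.67. Then 48 x² + x − 2.58 = 0, giving x = 0.222 V (positive root), so V_GS = 0.892 V.
I_D = (V_DD − V_GS)/R = (3.25 − 0.892) / 29.1 = 0.081 mA.

V_GS = 0.892 V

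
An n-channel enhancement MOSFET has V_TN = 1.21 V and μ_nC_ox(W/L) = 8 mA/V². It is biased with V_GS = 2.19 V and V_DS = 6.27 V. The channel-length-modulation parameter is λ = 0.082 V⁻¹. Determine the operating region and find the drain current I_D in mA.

V_ov = V_GS − V_TN = 2.19 − 1.21 = 0.98 V.
Since V_DS = 6.27 V ≥ V_ov = 0.98 V, the device is in saturation.
I_D = ½ k_n V_ov² (1 + λ V_DS) = 0.5 × 8 × 0.98² × (1 + 0.082 × 6.27) = 5.82 mA.

Saturation; I_D = 5.82 mA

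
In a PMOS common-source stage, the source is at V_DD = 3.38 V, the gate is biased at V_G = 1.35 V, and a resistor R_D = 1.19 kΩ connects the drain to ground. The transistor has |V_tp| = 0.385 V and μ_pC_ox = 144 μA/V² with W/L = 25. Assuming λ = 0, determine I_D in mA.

I_D = 2.44 mA

V_SG = V_DD − V_G = 3.38 − 1.35 = 2.03 V, so V_ov = 2.03 − 0.385 = 1.64 V.
k_p = μ_pC_ox · (W/L) = 3.6 mA/V².
Assume saturation: I_D = ½ k_p V_ov² = 0.5 × 3.6 × 1.64² = 4.87 mA, giving V_SD = V_DD − I_D R_D = 3.38 − 4.87 × 1.19 = -2.42 V.
But -2.42 V < V_ov = 1.64 V, so the device is actually in triode.
In triode I_D = k_p[V_ov V_SD − ½ V_SD²] and I_D = (V_DD − V_SD)/R_D. Equating: 2.14 V_SD² − 8.047 V_SD + 3.38 = 0, giving V_SD = 0.482 V (the root below V_ov).
I_D = (3.38 − 0.482) / 1.19 = 2.44 mA.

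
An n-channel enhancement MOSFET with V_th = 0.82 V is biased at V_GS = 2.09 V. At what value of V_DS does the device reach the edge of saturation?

The boundary between triode and saturation is V_DS = V_GS − V_th = V_ov.
V_ov = 2.09 − 0.82 = 1.27 V.

V_DS,sat = 1.27 V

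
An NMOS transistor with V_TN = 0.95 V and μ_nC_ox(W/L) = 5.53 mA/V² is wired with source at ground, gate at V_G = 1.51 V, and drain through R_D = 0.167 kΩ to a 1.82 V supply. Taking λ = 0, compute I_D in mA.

V_GS = V_G = 1.51 V, so V_ov = 1.51 − 0.95 = 0.56 V.
Assume saturation: I_D = ½ k_n V_ov² = 0.5 × 5.53 × 0.56² = 0.867 mA, giving V_DS = V_DD − I_D R_D = 1.82 − 0.867 × 0.167 = 1.68 V.
V_DS = 1.68 V ≥ V_ov = 0.56 V, confirming saturation.

I_D = 0.867 mA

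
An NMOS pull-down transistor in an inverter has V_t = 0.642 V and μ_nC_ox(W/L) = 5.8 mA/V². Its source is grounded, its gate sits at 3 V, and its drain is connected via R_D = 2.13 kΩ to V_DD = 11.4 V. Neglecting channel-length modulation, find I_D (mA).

V_GS = V_G = 3 V, so V_ov = 3 − 0.642 = 2.36 V.
Assume saturation: I_D = ½ k_n V_ov² = 0.5 × 5.8 × 2.36² = 16.1 mA, giving V_DS = V_DD − I_D R_D = 11.4 − 16.1 × 2.13 = -22.9 V.
But -22.9 V < V_ov = 2.36 V, so the device is actually in triode.
In triode I_D = k_n[V_ov V_DS − ½ V_DS²] and I_D = (V_DD − V_DS)/R_D. Equating: 6.18 V_DS² − 30.13 V_DS + 11.4 = 0, giving V_DS = 0.413 V (the root below V_ov).
I_D = (11.4 − 0.413) / 2.13 = 5.16 mA.

I_D = 5.16 mA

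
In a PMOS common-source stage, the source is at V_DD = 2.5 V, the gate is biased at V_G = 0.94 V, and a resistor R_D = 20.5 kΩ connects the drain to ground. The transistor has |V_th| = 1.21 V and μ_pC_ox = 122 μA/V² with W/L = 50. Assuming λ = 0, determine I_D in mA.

I_D = 0.119 mA

V_SG = V_DD − V_G = 2.5 − 0.94 = 1.56 V, so V_ov = 1.56 − 1.21 = 0.35 V.
k_p = μ_pC_ox · (W/L) = 6.1 mA/V².
Assume saturation: I_D = ½ k_p V_ov² = 0.5 × 6.1 × 0.35² = 0.374 mA, giving V_SD = V_DD − I_D R_D = 2.5 − 0.374 × 20.5 = -5.16 V.
But -5.16 V < V_ov = 0.35 V, so the device is actually in triode.
In triode I_D = k_p[V_ov V_SD − ½ V_SD²] and I_D = (V_DD − V_SD)/R_D. Equating: 62.5 V_SD² − 44.77 V_SD + 2.5 = 0, giving V_SD = 0.061 V (the root below V_ov).
I_D = (2.5 − 0.061) / 20.5 = 0.119 mA.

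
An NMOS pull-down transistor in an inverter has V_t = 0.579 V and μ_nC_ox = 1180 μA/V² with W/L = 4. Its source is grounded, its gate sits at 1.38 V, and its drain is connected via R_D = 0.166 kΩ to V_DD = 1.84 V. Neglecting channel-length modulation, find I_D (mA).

I_D = 1.51 mA

V_GS = V_G = 1.38 V, so V_ov = 1.38 − 0.579 = 0.801 V.
k_n = μ_nC_ox · (W/L) = 4.72 mA/V².
Assume saturation: I_D = ½ k_n V_ov² = 0.5 × 4.72 × 0.801² = 1.51 mA, giving V_DS = V_DD − I_D R_D = 1.84 − 1.51 × 0.166 = 1.59 V.
V_DS = 1.59 V ≥ V_ov = 0.801 V, confirming saturation.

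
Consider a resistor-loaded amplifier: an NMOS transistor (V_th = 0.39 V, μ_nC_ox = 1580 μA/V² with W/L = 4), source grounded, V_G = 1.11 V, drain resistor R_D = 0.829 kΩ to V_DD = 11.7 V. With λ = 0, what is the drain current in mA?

I_D = 1.64 mA

V_GS = V_G = 1.11 V, so V_ov = 1.11 − 0.39 = 0.72 V.
k_n = μ_nC_ox · (W/L) = 6.32 mA/V².
Assume saturation: I_D = ½ k_n V_ov² = 0.5 × 6.32 × 0.72² = 1.64 mA, giving V_DS = V_DD − I_D R_D = 11.7 − 1.64 × 0.829 = 10.3 V.
V_DS = 10.3 V ≥ V_ov = 0.72 V, confirming saturation.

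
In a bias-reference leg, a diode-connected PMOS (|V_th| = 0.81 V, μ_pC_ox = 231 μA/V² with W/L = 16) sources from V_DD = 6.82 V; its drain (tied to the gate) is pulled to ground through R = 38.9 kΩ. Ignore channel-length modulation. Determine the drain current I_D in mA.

I_D = 0.147 mA

With gate tied to drain, V_SG = V_SD ≥ V_SG − |V_th|, so the device is in saturation.
k_p = μ_pC_ox · (W/L) = 3.696 mA/V².
KCL at the drain: ½ k_p (V_SG − |V_th|)² = (V_DD − V_SG)/R.
Let x = V_SG − 0.81. Then 71.9 x² + x − 6.01 = 0, giving x = 0.282 V (positive root), so V_SG = 1.09 V.
I_D = (V_DD − V_SG)/R = (6.82 − 1.09) / 38.9 = 0.147 mA.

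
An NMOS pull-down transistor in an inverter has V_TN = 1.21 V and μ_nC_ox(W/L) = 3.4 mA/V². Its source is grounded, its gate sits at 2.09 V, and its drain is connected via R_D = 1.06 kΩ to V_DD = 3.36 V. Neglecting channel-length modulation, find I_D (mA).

I_D = 1.32 mA

V_GS = V_G = 2.09 V, so V_ov = 2.09 − 1.21 = 0.88 V.
Assume saturation: I_D = ½ k_n V_ov² = 0.5 × 3.4 × 0.88² = 1.32 mA, giving V_DS = V_DD − I_D R_D = 3.36 − 1.32 × 1.06 = 1.96 V.
V_DS = 1.96 V ≥ V_ov = 0.88 V, confirming saturation.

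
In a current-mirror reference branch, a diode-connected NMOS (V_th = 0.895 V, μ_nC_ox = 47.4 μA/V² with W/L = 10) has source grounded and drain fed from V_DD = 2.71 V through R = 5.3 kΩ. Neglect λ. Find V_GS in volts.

V_GS = 1.76 V

With gate tied to drain, V_GS = V_DS ≥ V_GS − V_th, so the device is in saturation.
k_n = μ_nC_ox · (W/L) = 0.474 mA/V².
KCL at the drain: ½ k_n (V_GS − V_th)² = (V_DD − V_GS)/R.
Let x = V_GS − 0.895. Then 1.26 x² + x − 1.815 = 0, giving x = 0.868 V (positive root), so V_GS = 1.76 V.
I_D = (V_DD − V_GS)/R = (2.71 − 1.76) / 5.3 = 0.179 mA.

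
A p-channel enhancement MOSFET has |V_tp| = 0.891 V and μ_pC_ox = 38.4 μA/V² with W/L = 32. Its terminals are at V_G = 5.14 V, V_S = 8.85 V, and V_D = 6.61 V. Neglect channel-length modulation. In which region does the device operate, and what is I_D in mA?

V_SG = V_S − V_G = 8.85 − 5.14 = 3.71 V; V_SD = V_S − V_D = 8.85 − 6.61 = 2.24 V.
k_p = μ_pC_ox · (W/L) = 1.229 mA/V².
V_ov = V_SG − |V_tp| = 3.71 − 0.891 = 2.82 V.
Since V_SD = 2.24 V < V_ov = 2.82 V, the device is in the triode region.
I_D = k_p [V_ov · V_SD − ½ V_SD²] = 1.229 × [2.82 × 2.24 − 0.5 × 2.24²] = 4.68 mA.

Triode; I_D = 4.68 mA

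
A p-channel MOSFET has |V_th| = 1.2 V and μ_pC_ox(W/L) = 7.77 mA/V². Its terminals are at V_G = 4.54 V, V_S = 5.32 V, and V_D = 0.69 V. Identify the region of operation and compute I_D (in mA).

V_SG = V_S − V_G = 5.32 − 4.54 = 0.78 V; V_SD = V_S − V_D = 5.32 − 0.69 = 4.63 V.
V_SG = 0.78 V < |V_th| = 1.2 V, so the transistor is in cutoff.

Cutoff; I_D = 0 mA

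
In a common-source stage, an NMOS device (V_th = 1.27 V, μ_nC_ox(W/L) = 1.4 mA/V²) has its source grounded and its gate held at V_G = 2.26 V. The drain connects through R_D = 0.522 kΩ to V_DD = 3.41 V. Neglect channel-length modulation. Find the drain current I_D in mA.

V_GS = V_G = 2.26 V, so V_ov = 2.26 − 1.27 = 0.99 V.
Assume saturation: I_D = ½ k_n V_ov² = 0.5 × 1.4 × 0.99² = 0.686 mA, giving V_DS = V_DD − I_D R_D = 3.41 − 0.686 × 0.522 = 3.05 V.
V_DS = 3.05 V ≥ V_ov = 0.99 V, confirming saturation.

I_D = 0.686 mA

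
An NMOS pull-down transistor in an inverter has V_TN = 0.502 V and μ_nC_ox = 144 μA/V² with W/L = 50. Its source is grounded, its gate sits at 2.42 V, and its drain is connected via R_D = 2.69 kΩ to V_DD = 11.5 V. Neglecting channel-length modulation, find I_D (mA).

I_D = 4.15 mA

V_GS = V_G = 2.42 V, so V_ov = 2.42 − 0.502 = 1.92 V.
k_n = μ_nC_ox · (W/L) = 7.2 mA/V².
Assume saturation: I_D = ½ k_n V_ov² = 0.5 × 7.2 × 1.92² = 13.2 mA, giving V_DS = V_DD − I_D R_D = 11.5 − 13.2 × 2.69 = -24.1 V.
But -24.1 V < V_ov = 1.92 V, so the device is actually in triode.
In triode I_D = k_n[V_ov V_DS − ½ V_DS²] and I_D = (V_DD − V_DS)/R_D. Equating: 9.68 V_DS² − 38.15 V_DS + 11.5 = 0, giving V_DS = 0.329 V (the root below V_ov).
I_D = (11.5 − 0.329) / 2.69 = 4.15 mA.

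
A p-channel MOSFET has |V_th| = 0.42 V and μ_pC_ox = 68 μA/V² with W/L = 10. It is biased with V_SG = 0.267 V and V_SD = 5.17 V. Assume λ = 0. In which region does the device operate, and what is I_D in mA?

V_SG = 0.267 V < |V_th| = 0.42 V, so the transistor is in cutoff.

Cutoff; I_D = 0 mA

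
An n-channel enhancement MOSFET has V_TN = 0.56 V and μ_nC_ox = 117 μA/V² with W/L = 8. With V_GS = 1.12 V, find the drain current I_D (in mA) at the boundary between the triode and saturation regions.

At the boundary V_DS = V_ov = V_GS − V_TN = 1.12 − 0.56 = 0.56 V.
k_n = μ_nC_ox · (W/L) = 0.936 mA/V².
I_D = ½ k_n V_ov² = 0.5 × 0.936 × 0.56² = 0.147 mA.

I_D = 0.147 mA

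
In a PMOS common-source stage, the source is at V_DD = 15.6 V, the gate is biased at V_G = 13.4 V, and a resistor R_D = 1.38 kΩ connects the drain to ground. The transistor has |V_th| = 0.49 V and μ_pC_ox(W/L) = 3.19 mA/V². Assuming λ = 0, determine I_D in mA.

V_SG = V_DD − V_G = 15.6 − 13.4 = 2.2 V, so V_ov = 2.2 − 0.49 = 1.71 V.
Assume saturation: I_D = ½ k_p V_ov² = 0.5 × 3.19 × 1.71² = 4.66 mA, giving V_SD = V_DD − I_D R_D = 15.6 − 4.66 × 1.38 = 9.16 V.
V_SD = 9.16 V ≥ V_ov = 1.71 V, confirming saturation.

I_D = 4.66 mA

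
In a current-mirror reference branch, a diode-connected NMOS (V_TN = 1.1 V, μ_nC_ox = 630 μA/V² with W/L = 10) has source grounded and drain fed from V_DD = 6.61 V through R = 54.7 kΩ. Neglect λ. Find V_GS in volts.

V_GS = 1.28 V

With gate tied to drain, V_GS = V_DS ≥ V_GS − V_TN, so the device is in saturation.
k_n = μ_nC_ox · (W/L) = 6.3 mA/V².
KCL at the drain: ½ k_n (V_GS − V_TN)² = (V_DD − V_GS)/R.
Let x = V_GS − 1.1. Then 172 x² + x − 5.51 = 0, giving x = 0.176 V (positive root), so V_GS = 1.28 V.
I_D = (V_DD − V_GS)/R = (6.61 − 1.28) / 54.7 = 0.0975 mA.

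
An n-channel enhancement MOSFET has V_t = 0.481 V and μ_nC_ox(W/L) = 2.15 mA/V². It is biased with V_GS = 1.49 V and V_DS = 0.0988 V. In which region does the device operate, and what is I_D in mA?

V_ov = V_GS − V_t = 1.49 − 0.481 = 1.01 V.
Since V_DS = 0.0988 V < V_ov = 1.01 V, the device is in the triode region.
I_D = k_n [V_ov · V_DS − ½ V_DS²] = 2.15 × [1.01 × 0.0988 − 0.5 × 0.0988²] = 0.204 mA.

Triode; I_D = 0.204 mA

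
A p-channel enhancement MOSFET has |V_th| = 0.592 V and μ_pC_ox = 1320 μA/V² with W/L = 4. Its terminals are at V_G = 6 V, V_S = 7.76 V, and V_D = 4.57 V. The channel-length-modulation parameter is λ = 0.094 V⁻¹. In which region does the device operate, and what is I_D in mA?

Saturation; I_D = 4.68 mA

V_SG = V_S − V_G = 7.76 − 6 = 1.76 V; V_SD = V_S − V_D = 7.76 − 4.57 = 3.19 V.
k_p = μ_pC_ox · (W/L) = 5.28 mA/V².
V_ov = V_SG − |V_th| = 1.76 − 0.592 = 1.17 V.
Since V_SD = 3.19 V ≥ V_ov = 1.17 V, the device is in saturation.
I_D = ½ k_p V_ov² (1 + λ V_SD) = 0.5 × 5.28 × 1.17² × (1 + 0.094 × 3.19) = 4.68 mA.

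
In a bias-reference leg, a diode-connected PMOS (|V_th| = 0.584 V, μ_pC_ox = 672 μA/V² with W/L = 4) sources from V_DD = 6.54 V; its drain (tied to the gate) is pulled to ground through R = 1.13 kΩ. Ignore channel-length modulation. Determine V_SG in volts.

With gate tied to drain, V_SG = V_SD ≥ V_SG − |V_th|, so the device is in saturation.
k_p = μ_pC_ox · (W/L) = 2.688 mA/V².
KCL at the drain: ½ k_p (V_SG − |V_th|)² = (V_DD − V_SG)/R.
Let x = V_SG − 0.584. Then 1.52 x² + x − 5.956 = 0, giving x = 1.68 V (positive root), so V_SG = 2.26 V.
I_D = (V_DD − V_SG)/R = (6.54 − 2.26) / 1.13 = 3.79 mA.

V_SG = 2.26 V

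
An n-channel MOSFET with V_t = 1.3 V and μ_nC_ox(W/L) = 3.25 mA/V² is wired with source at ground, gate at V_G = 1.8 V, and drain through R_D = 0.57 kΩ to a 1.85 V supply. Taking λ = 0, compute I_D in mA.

I_D = 0.406 mA

V_GS = V_G = 1.8 V, so V_ov = 1.8 − 1.3 = 0.5 V.
Assume saturation: I_D = ½ k_n V_ov² = 0.5 × 3.25 × 0.5² = 0.406 mA, giving V_DS = V_DD − I_D R_D = 1.85 − 0.406 × 0.57 = 1.62 V.
V_DS = 1.62 V ≥ V_ov = 0.5 V, confirming saturation.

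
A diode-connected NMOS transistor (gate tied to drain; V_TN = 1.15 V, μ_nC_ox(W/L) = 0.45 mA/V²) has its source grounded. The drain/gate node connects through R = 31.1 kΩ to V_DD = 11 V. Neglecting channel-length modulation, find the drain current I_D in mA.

With gate tied to drain, V_GS = V_DS ≥ V_GS − V_TN, so the device is in saturation.
KCL at the drain: ½ k_n (V_GS − V_TN)² = (V_DD − V_GS)/R.
Let x = V_GS − 1.15. Then 7 x² + x − 9.85 = 0, giving x = 1.12 V (positive root), so V_GS = 2.27 V.
I_D = (V_DD − V_GS)/R = (11 − 2.27) / 31.1 = 0.281 mA.

I_D = 0.281 mA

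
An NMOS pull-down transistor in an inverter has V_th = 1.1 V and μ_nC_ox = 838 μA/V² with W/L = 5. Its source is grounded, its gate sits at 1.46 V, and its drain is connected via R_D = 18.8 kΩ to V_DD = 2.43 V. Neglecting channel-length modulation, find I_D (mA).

I_D = 0.124 mA

V_GS = V_G = 1.46 V, so V_ov = 1.46 − 1.1 = 0.36 V.
k_n = μ_nC_ox · (W/L) = 4.19 mA/V².
Assume saturation: I_D = ½ k_n V_ov² = 0.5 × 4.19 × 0.36² = 0.272 mA, giving V_DS = V_DD − I_D R_D = 2.43 − 0.272 × 18.8 = -2.67 V.
But -2.67 V < V_ov = 0.36 V, so the device is actually in triode.
In triode I_D = k_n[V_ov V_DS − ½ V_DS²] and I_D = (V_DD − V_DS)/R_D. Equating: 39.4 V_DS² − 29.36 V_DS + 2.43 = 0, giving V_DS = 0.0948 V (the root below V_ov).
I_D = (2.43 − 0.0948) / 18.8 = 0.124 mA.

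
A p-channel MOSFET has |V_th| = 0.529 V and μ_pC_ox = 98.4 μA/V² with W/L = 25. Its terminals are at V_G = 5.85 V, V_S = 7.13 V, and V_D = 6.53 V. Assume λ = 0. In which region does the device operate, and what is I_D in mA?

Triode; I_D = 0.666 mA

V_SG = V_S − V_G = 7.13 − 5.85 = 1.28 V; V_SD = V_S − V_D = 7.13 − 6.53 = 0.6 V.
k_p = μ_pC_ox · (W/L) = 2.46 mA/V².
V_ov = V_SG − |V_th| = 1.28 − 0.529 = 0.751 V.
Since V_SD = 0.6 V < V_ov = 0.751 V, the device is in the triode region.
I_D = k_p [V_ov · V_SD − ½ V_SD²] = 2.46 × [0.751 × 0.6 − 0.5 × 0.6²] = 0.666 mA.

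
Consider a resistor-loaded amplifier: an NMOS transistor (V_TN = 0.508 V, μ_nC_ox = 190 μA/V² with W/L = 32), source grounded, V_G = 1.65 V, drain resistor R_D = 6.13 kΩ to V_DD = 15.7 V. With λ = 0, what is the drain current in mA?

I_D = 2.49 mA

V_GS = V_G = 1.65 V, so V_ov = 1.65 − 0.508 = 1.14 V.
k_n = μ_nC_ox · (W/L) = 6.08 mA/V².
Assume saturation: I_D = ½ k_n V_ov² = 0.5 × 6.08 × 1.14² = 3.96 mA, giving V_DS = V_DD − I_D R_D = 15.7 − 3.96 × 6.13 = -8.6 V.
But -8.6 V < V_ov = 1.14 V, so the device is actually in triode.
In triode I_D = k_n[V_ov V_DS − ½ V_DS²] and I_D = (V_DD − V_DS)/R_D. Equating: 18.6 V_DS² − 43.56 V_DS + 15.7 = 0, giving V_DS = 0.445 V (the root below V_ov).
I_D = (15.7 − 0.445) / 6.13 = 2.49 mA.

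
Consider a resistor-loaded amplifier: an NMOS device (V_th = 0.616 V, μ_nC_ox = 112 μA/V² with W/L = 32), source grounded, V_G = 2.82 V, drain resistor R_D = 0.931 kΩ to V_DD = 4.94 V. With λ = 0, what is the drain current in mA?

V_GS = V_G = 2.82 V, so V_ov = 2.82 − 0.616 = 2.2 V.
k_n = μ_nC_ox · (W/L) = 3.584 mA/V².
Assume saturation: I_D = ½ k_n V_ov² = 0.5 × 3.584 × 2.2² = 8.7 mA, giving V_DS = V_DD − I_D R_D = 4.94 − 8.7 × 0.931 = -3.16 V.
But -3.16 V < V_ov = 2.2 V, so the device is actually in triode.
In triode I_D = k_n[V_ov V_DS − ½ V_DS²] and I_D = (V_DD − V_DS)/R_D. Equating: 1.67 V_DS² − 8.354 V_DS + 4.94 = 0, giving V_DS = 0.685 V (the root below V_ov).
I_D = (4.94 − 0.685) / 0.931 = 4.57 mA.

I_D = 4.57 mA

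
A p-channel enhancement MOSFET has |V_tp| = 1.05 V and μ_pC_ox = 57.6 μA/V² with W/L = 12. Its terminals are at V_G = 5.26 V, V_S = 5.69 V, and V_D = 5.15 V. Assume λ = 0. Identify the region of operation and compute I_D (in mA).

Cutoff; I_D = 0 mA

V_SG = V_S − V_G = 5.69 − 5.26 = 0.43 V; V_SD = V_S − V_D = 5.69 − 5.15 = 0.54 V.
V_SG = 0.43 V < |V_tp| = 1.05 V, so the transistor is in cutoff.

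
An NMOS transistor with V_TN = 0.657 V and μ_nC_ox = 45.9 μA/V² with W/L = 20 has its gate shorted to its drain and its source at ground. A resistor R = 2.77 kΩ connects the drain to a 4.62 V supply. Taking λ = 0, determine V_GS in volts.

With gate tied to drain, V_GS = V_DS ≥ V_GS − V_TN, so the device is in saturation.
k_n = μ_nC_ox · (W/L) = 0.918 mA/V².
KCL at the drain: ½ k_n (V_GS − V_TN)² = (V_DD − V_GS)/R.
Let x = V_GS − 0.657. Then 1.27 x² + x − 3.963 = 0, giving x = 1.42 V (positive root), so V_GS = 2.07 V.
I_D = (V_DD − V_GS)/R = (4.62 − 2.07) / 2.77 = 0.92 mA.

V_GS = 2.07 V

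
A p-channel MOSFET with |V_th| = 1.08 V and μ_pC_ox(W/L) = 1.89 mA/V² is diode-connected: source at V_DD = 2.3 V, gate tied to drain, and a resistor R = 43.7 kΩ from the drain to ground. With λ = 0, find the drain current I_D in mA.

With gate tied to drain, V_SG = V_SD ≥ V_SG − |V_th|, so the device is in saturation.
KCL at the drain: ½ k_p (V_SG − |V_th|)² = (V_DD − V_SG)/R.
Let x = V_SG − 1.08. Then 41.3 x² + x − 1.22 = 0, giving x = 0.16 V (positive root), so V_SG = 1.24 V.
I_D = (V_DD − V_SG)/R = (2.3 − 1.24) / 43.7 = 0.0243 mA.

I_D = 0.0243 mA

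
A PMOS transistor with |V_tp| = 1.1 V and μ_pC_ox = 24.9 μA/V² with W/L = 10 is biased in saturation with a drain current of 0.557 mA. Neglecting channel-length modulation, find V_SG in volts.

k_p = μ_pC_ox · (W/L) = 0.249 mA/V².
In saturation I_D = ½ k_p (V_SG − |V_tp|)², so V_SG − |V_tp| = √(2 I_D / k_p) = √(2 × 0.557 / 0.249) = 2.12 V.
V_SG = 1.1 + 2.12 = 3.22 V.

V_SG = 3.22 V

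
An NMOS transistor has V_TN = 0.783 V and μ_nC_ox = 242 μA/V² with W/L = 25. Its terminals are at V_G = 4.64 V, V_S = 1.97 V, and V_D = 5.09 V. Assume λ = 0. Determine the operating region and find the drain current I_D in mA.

V_GS = V_G − V_S = 4.64 − 1.97 = 2.67 V; V_DS = V_D − V_S = 5.09 − 1.97 = 3.12 V.
k_n = μ_nC_ox · (W/L) = 6.05 mA/V².
V_ov = V_GS − V_TN = 2.67 − 0.783 = 1.89 V.
Since V_DS = 3.12 V ≥ V_ov = 1.89 V, the device is in saturation.
I_D = ½ k_n V_ov² = 0.5 × 6.05 × 1.89² = 10.8 mA.

Saturation; I_D = 10.8 mA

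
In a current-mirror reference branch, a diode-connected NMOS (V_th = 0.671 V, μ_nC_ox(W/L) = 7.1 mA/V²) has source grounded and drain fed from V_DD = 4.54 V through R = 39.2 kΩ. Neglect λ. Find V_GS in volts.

With gate tied to drain, V_GS = V_DS ≥ V_GS − V_th, so the device is in saturation.
KCL at the drain: ½ k_n (V_GS − V_th)² = (V_DD − V_GS)/R.
Let x = V_GS − 0.671. Then 139 x² + x − 3.869 = 0, giving x = 0.163 V (positive root), so V_GS = 0.834 V.
I_D = (V_DD − V_GS)/R = (4.54 − 0.834) / 39.2 = 0.0945 mA.

V_GS = 0.834 V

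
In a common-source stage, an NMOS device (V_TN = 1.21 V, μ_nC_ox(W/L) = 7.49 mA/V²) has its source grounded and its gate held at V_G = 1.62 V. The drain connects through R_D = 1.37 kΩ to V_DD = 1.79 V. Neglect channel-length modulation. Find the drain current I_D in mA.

V_GS = V_G = 1.62 V, so V_ov = 1.62 − 1.21 = 0.41 V.
Assume saturation: I_D = ½ k_n V_ov² = 0.5 × 7.49 × 0.41² = 0.63 mA, giving V_DS = V_DD − I_D R_D = 1.79 − 0.63 × 1.37 = 0.928 V.
V_DS = 0.928 V ≥ V_ov = 0.41 V, confirming saturation.

I_D = 0.630 mA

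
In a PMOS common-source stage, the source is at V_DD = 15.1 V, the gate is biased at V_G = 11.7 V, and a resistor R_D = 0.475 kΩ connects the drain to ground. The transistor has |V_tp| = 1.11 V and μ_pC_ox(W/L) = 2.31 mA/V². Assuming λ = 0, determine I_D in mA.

I_D = 6.06 mA

V_SG = V_DD − V_G = 15.1 − 11.7 = 3.4 V, so V_ov = 3.4 − 1.11 = 2.29 V.
Assume saturation: I_D = ½ k_p V_ov² = 0.5 × 2.31 × 2.29² = 6.06 mA, giving V_SD = V_DD − I_D R_D = 15.1 − 6.06 × 0.475 = 12.2 V.
V_SD = 12.2 V ≥ V_ov = 2.29 V, confirming saturation.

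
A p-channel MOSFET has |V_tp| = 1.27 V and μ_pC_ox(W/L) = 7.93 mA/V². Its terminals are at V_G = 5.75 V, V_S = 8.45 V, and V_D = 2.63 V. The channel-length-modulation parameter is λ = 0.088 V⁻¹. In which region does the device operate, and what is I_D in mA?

Saturation; I_D = 12.3 mA

V_SG = V_S − V_G = 8.45 − 5.75 = 2.7 V; V_SD = V_S − V_D = 8.45 − 2.63 = 5.82 V.
V_ov = V_SG − |V_tp| = 2.7 − 1.27 = 1.43 V.
Since V_SD = 5.82 V ≥ V_ov = 1.43 V, the device is in saturation.
I_D = ½ k_p V_ov² (1 + λ V_SD) = 0.5 × 7.93 × 1.43² × (1 + 0.088 × 5.82) = 12.3 mA.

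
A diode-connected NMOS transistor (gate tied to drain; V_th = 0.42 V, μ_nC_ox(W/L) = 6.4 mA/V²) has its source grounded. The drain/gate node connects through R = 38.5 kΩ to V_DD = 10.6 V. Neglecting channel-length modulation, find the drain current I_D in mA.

I_D = 0.257 mA

With gate tied to drain, V_GS = V_DS ≥ V_GS − V_th, so the device is in saturation.
KCL at the drain: ½ k_n (V_GS − V_th)² = (V_DD − V_GS)/R.
Let x = V_GS − 0.42. Then 123 x² + x − 10.18 = 0, giving x = 0.283 V (positive root), so V_GS = 0.703 V.
I_D = (V_DD − V_GS)/R = (10.6 − 0.703) / 38.5 = 0.257 mA.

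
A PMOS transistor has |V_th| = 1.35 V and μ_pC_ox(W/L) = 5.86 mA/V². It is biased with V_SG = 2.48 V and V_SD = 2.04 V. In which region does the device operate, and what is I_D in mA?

Saturation; I_D = 3.74 mA

V_ov = V_SG − |V_th| = 2.48 − 1.35 = 1.13 V.
Since V_SD = 2.04 V ≥ V_ov = 1.13 V, the device is in saturation.
I_D = ½ k_p V_ov² = 0.5 × 5.86 × 1.13² = 3.74 mA.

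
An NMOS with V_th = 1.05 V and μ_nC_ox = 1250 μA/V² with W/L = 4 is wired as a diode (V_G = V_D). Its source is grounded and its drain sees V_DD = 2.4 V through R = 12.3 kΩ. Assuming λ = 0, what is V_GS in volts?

With gate tied to drain, V_GS = V_DS ≥ V_GS − V_th, so the device is in saturation.
k_n = μ_nC_ox · (W/L) = 5 mA/V².
KCL at the drain: ½ k_n (V_GS − V_th)² = (V_DD − V_GS)/R.
Let x = V_GS − 1.05. Then 30.8 x² + x − 1.35 = 0, giving x = 0.194 V (positive root), so V_GS = 1.24 V.
I_D = (V_DD − V_GS)/R = (2.4 − 1.24) / 12.3 = 0.094 mA.

V_GS = 1.24 V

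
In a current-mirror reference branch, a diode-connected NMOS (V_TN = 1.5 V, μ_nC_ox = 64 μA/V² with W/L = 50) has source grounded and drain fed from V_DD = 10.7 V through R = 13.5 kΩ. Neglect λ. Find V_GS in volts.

V_GS = 2.13 V

With gate tied to drain, V_GS = V_DS ≥ V_GS − V_TN, so the device is in saturation.
k_n = μ_nC_ox · (W/L) = 3.2 mA/V².
KCL at the drain: ½ k_n (V_GS − V_TN)² = (V_DD − V_GS)/R.
Let x = V_GS − 1.5. Then 21.6 x² + x − 9.2 = 0, giving x = 0.63 V (positive root), so V_GS = 2.13 V.
I_D = (V_DD − V_GS)/R = (10.7 − 2.13) / 13.5 = 0.635 mA.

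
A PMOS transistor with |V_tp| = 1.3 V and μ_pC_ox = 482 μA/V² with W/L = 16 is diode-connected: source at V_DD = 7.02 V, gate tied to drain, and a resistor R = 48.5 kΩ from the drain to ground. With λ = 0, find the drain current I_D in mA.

With gate tied to drain, V_SG = V_SD ≥ V_SG − |V_tp|, so the device is in saturation.
k_p = μ_pC_ox · (W/L) = 7.712 mA/V².
KCL at the drain: ½ k_p (V_SG − |V_tp|)² = (V_DD − V_SG)/R.
Let x = V_SG − 1.3. Then 187 x² + x − 5.72 = 0, giving x = 0.172 V (positive root), so V_SG = 1.47 V.
I_D = (V_DD − V_SG)/R = (7.02 − 1.47) / 48.5 = 0.114 mA.

I_D = 0.114 mA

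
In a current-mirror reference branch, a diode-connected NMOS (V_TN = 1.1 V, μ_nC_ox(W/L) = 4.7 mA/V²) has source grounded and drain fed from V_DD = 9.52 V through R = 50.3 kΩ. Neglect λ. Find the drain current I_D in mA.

I_D = 0.162 mA

With gate tied to drain, V_GS = V_DS ≥ V_GS − V_TN, so the device is in saturation.
KCL at the drain: ½ k_n (V_GS − V_TN)² = (V_DD − V_GS)/R.
Let x = V_GS − 1.1. Then 118 x² + x − 8.42 = 0, giving x = 0.263 V (positive root), so V_GS = 1.36 V.
I_D = (V_DD − V_GS)/R = (9.52 − 1.36) / 50.3 = 0.162 mA.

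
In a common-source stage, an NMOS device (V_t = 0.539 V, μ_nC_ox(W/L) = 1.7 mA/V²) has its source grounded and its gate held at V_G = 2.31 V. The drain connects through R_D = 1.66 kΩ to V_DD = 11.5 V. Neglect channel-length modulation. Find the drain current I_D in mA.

V_GS = V_G = 2.31 V, so V_ov = 2.31 − 0.539 = 1.77 V.
Assume saturation: I_D = ½ k_n V_ov² = 0.5 × 1.7 × 1.77² = 2.67 mA, giving V_DS = V_DD − I_D R_D = 11.5 − 2.67 × 1.66 = 7.07 V.
V_DS = 7.07 V ≥ V_ov = 1.77 V, confirming saturation.

I_D = 2.67 mA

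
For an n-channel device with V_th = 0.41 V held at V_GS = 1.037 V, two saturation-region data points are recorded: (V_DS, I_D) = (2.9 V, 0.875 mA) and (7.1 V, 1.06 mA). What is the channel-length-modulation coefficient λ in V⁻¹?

With V_GS fixed, I_D ∝ (1 + λ V_DS) in saturation, so I_D2/I_D1 = (1 + λ V_DS2)/(1 + λ V_DS1).
1.06/0.875 = 1.211 = (1 + 7.1 λ)/(1 + 2.9 λ).
Solving: λ (I_D1 V_DS2 − I_D2 V_DS1) = I_D2 − I_D1, so λ = (1.06 − 0.875) / (0.875 × 7.1 − 1.06 × 2.9) = 0.185 / 3.14 = 0.0589 V⁻¹.

λ = 0.0589 V⁻¹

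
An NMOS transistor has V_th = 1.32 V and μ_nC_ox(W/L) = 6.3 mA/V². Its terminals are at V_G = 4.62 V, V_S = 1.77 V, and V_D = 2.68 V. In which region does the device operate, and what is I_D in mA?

Triode; I_D = 6.16 mA

V_GS = V_G − V_S = 4.62 − 1.77 = 2.85 V; V_DS = V_D − V_S = 2.68 − 1.77 = 0.91 V.
V_ov = V_GS − V_th = 2.85 − 1.32 = 1.53 V.
Since V_DS = 0.91 V < V_ov = 1.53 V, the device is in the triode region.
I_D = k_n [V_ov · V_DS − ½ V_DS²] = 6.3 × [1.53 × 0.91 − 0.5 × 0.91²] = 6.16 mA.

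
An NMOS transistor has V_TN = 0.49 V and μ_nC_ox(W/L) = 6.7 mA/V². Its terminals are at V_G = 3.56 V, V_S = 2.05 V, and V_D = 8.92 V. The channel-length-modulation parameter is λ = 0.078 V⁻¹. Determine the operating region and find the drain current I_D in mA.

Saturation; I_D = 5.35 mA

V_GS = V_G − V_S = 3.56 − 2.05 = 1.51 V; V_DS = V_D − V_S = 8.92 − 2.05 = 6.87 V.
V_ov = V_GS − V_TN = 1.51 − 0.49 = 1.02 V.
Since V_DS = 6.87 V ≥ V_ov = 1.02 V, the device is in saturation.
I_D = ½ k_n V_ov² (1 + λ V_DS) = 0.5 × 6.7 × 1.02² × (1 + 0.078 × 6.87) = 5.35 mA.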